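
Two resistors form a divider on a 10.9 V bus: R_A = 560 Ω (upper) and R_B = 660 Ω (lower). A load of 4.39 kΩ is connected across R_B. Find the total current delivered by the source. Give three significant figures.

R_B‖R_L = 573.7 Ω, so the source sees R_A + R_B‖R_L = 1134 Ω.
I = 10.9 V / 1134 Ω = 9.61 mA.

I ≈ 9.61 mA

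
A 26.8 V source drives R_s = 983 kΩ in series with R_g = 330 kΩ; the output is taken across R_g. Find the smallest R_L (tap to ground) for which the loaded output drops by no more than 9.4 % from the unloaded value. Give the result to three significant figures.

R_L(min) ≈ 2.38 MΩ

Output resistance R_th = R_s‖R_g = (983 × 330)/1313 = 247.1 kΩ.
The fractional drop is R_th/(R_th + R_L); requiring this ≤ 0.0940 gives R_L ≥ R_th(1/0.0940 − 1) = 247.1 × 9.638 = 2.38 MΩ.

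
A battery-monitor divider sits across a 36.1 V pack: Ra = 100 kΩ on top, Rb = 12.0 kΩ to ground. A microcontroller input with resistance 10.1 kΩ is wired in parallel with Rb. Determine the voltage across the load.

The load sits in parallel with Rb: Rb‖R_L = (12.0 × 10.1) / (12.0 + 10.1) = 5.484 kΩ.
V_out = 36.1 × 5.484 / (100 + 5.484) = 36.1 × 5.484/105.5 = 1.88 V.

V_out ≈ 1.88 V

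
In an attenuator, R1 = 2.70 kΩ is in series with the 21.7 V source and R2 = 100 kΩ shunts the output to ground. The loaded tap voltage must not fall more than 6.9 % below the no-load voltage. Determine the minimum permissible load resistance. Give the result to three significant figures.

R_L(min) ≈ 35.5 kΩ

Output resistance R_th = R1‖R2 = (2.70 × 100)/102.7 = 2.629 kΩ.
The fractional drop is R_th/(R_th + R_L); requiring this ≤ 0.0690 gives R_L ≥ R_th(1/0.0690 − 1) = 2.629 × 13.49 = 35.5 kΩ.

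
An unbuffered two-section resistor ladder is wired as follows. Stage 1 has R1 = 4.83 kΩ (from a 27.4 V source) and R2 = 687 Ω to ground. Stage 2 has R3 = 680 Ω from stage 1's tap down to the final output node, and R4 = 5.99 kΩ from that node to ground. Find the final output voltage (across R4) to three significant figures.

Stage 2 presents R3+R4 = 6670 Ω as a load on stage 1's tap.
Stage 1's lower leg becomes R2‖(R3+R4) = 622.8 Ω, so V_mid = 27.4 × 622.8/5453 = 3.130 V.
Stage 2 is itself unloaded: V_out = V_mid × R4/(R3+R4) = 3.130 × 5990/6670 = 2.81 V.

V_out ≈ 2.81 V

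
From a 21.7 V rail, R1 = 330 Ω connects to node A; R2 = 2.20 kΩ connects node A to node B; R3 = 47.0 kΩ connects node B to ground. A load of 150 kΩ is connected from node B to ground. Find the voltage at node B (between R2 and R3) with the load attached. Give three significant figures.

V ≈ 20.3 V

At node B, R3 is in parallel with the load: R3‖R_L = 35790 Ω.
Below node A the resistance is R2 + (R3‖R_L) = 37990 Ω, so V_A = 21.7 × 37990/38320 = 21.51 V.
Then V_B = V_A × (R3‖R_L)/(R2 + R3‖R_L) = 21.51 × 35790/37990 = 20.3 V.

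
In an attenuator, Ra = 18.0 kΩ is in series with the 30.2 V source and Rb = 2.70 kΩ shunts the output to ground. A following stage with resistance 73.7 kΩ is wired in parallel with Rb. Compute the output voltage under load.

The load sits in parallel with Rb: Rb‖R_L = (2.70 × 73.7) / (2.70 + 73.7) = 2.605 kΩ.
V_out = 30.2 × 2.605 / (18.0 + 2.605) = 30.2 × 2.605/20.60 = 3.82 V.
(Unloaded it would have been 3.94 V.)

V_out ≈ 3.82 V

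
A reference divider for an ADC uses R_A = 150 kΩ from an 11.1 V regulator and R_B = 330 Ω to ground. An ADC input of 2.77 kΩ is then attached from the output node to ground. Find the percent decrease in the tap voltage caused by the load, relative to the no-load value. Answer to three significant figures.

10.6 %

The divider's output (Thévenin) resistance is R_A‖R_B = 329.3 Ω.
Fractional drop under load = R_th/(R_th + R_L) = 329.3 / (329.3 + 2770) = 0.1062.
So the output falls by 10.6 %.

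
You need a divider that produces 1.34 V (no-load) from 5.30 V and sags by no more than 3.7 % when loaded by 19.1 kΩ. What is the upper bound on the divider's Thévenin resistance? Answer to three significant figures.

Loading drop = R_th/(R_th + R_L) ≤ 0.0370, so R_th ≤ R_L · ε/(1−ε) = 19.1 kΩ × 0.0370/0.9630 = 734 Ω.
(Any R1, R2 with R2/(R1+R2) = 0.253 and R1‖R2 ≤ 734 Ω will meet the spec.)

R_th ≤ 734 Ω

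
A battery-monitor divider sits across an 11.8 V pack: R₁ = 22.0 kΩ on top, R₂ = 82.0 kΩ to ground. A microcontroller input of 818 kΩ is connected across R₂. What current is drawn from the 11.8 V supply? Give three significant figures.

R₂‖R_L = 74.53 kΩ, so the source sees R₁ + R₂‖R_L = 96.53 kΩ.
I = 11.8 V / 96.53 kΩ = 0.122 mA.

I ≈ 0.122 mA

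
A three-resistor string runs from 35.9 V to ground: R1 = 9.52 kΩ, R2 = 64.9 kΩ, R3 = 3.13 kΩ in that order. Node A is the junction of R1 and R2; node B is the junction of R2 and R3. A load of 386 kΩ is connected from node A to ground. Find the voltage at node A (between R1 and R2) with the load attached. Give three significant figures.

Below node A the series string R2+R3 = 68.03 kΩ sits in parallel with the 386 kΩ load: 57.84 kΩ.
V_A = 35.9 × 57.84/(9.52 + 57.84) = 30.8 V.

V ≈ 30.8 V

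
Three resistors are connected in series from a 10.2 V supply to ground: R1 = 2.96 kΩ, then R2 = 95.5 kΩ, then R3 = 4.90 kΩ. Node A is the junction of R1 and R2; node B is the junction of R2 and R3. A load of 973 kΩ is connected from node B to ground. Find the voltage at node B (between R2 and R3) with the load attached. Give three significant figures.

V ≈ 0.481 V

At node B, R3 is in parallel with the load: R3‖R_L = 4.875 kΩ.
Below node A the resistance is R2 + (R3‖R_L) = 100.4 kΩ, so V_A = 10.2 × 100.4/103.3 = 9.908 V.
Then V_B = V_A × (R3‖R_L)/(R2 + R3‖R_L) = 9.908 × 4.875/100.4 = 0.481 V.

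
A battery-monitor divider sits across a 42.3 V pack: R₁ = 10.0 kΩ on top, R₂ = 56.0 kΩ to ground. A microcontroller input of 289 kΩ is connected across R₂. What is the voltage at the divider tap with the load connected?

V_out ≈ 34.9 V

The load sits in parallel with R₂: R₂‖R_L = (56.0 × 289) / (56.0 + 289) = 46.91 kΩ.
V_out = 42.3 × 46.91 / (10.0 + 46.91) = 42.3 × 46.91/56.91 = 34.9 V.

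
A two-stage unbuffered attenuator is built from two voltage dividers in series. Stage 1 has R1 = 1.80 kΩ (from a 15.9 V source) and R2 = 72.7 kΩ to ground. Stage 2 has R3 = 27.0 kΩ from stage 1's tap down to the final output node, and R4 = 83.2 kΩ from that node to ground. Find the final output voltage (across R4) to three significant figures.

V_out ≈ 11.5 V

Stage 2 presents R3+R4 = 110.2 kΩ as a load on stage 1's tap.
Stage 1's lower leg becomes R2‖(R3+R4) = 43.80 kΩ, so V_mid = 15.9 × 43.80/45.60 = 15.27 V.
Stage 2 is itself unloaded: V_out = V_mid × R4/(R3+R4) = 15.27 × 83.2/110.2 = 11.5 V.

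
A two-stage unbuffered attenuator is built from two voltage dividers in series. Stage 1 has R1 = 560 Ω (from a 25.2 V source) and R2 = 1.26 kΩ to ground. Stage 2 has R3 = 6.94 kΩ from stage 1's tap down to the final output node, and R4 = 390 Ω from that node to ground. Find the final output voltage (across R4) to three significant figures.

Stage 2 presents R3+R4 = 7330 Ω as a load on stage 1's tap.
Stage 1's lower leg becomes R2‖(R3+R4) = 1075 Ω, so V_mid = 25.2 × 1075/1635 = 16.57 V.
Stage 2 is itself unloaded: V_out = V_mid × R4/(R3+R4) = 16.57 × 390/7330 = 0.882 V.

V_out ≈ 0.882 V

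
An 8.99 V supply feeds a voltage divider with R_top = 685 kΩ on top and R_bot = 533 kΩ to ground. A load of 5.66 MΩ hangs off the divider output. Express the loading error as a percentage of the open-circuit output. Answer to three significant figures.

The divider's output (Thévenin) resistance is R_top‖R_bot = 299.8 kΩ.
Fractional drop under load = R_th/(R_th + R_L) = 299.8 / (299.8 + 5660) = 0.05030.
So the output falls by 5.03 %.

5.03 %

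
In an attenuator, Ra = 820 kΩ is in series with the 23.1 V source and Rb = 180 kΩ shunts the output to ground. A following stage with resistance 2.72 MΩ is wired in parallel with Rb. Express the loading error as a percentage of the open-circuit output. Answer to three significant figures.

5.15 %

The divider's output (Thévenin) resistance is Ra‖Rb = 147.6 kΩ.
Fractional drop under load = R_th/(R_th + R_L) = 147.6 / (147.6 + 2720) = 0.05147.
So the output falls by 5.15 %.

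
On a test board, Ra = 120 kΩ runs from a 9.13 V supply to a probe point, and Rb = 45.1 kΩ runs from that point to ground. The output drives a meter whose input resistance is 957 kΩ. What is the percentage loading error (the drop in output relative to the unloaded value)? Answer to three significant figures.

3.31 %

The divider's output (Thévenin) resistance is Ra‖Rb = 32.78 kΩ.
Fractional drop under load = R_th/(R_th + R_L) = 32.78 / (32.78 + 957) = 0.03312.
So the output falls by 3.31 %.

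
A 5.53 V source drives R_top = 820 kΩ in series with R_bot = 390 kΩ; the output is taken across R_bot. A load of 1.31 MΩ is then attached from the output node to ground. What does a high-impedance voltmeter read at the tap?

V_out ≈ 1.48 V

The load sits in parallel with R_bot: R_bot‖R_L = (390 × 1310) / (390 + 1310) = 300.5 kΩ.
V_out = 5.53 × 300.5 / (820 + 300.5) = 5.53 × 300.5/1121 = 1.48 V.
(Unloaded it would have been 1.78 V.)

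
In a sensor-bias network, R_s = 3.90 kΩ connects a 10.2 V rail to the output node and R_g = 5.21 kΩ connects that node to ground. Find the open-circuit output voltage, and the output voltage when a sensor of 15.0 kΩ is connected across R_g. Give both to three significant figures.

Unloaded: 5.83 V; loaded: 5.08 V

Open-circuit: V = 10.2 × 5.21/(3.90 + 5.21) = 5.83 V.
With the load, R_g becomes R_g‖R_L = 3.867 kΩ, so V = 10.2 × 3.867/7.767 = 5.08 V.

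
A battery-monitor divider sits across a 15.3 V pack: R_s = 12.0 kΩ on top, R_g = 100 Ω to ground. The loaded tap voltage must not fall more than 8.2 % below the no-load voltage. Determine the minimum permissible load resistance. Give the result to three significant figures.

Output resistance R_th = R_s‖R_g = (12000 × 100)/12100 = 99.17 Ω.
The fractional drop is R_th/(R_th + R_L); requiring this ≤ 0.0820 gives R_L ≥ R_th(1/0.0820 − 1) = 99.17 × 11.20 = 1.11 kΩ.

R_L(min) ≈ 1.11 kΩ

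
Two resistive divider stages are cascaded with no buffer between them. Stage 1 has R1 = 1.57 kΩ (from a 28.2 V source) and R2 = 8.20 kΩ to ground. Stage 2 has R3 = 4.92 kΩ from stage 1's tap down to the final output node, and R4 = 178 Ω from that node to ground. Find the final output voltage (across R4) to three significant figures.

Stage 2 presents R3+R4 = 5098 Ω as a load on stage 1's tap.
Stage 1's lower leg becomes R2‖(R3+R4) = 3144 Ω, so V_mid = 28.2 × 3144/4714 = 18.81 V.
Stage 2 is itself unloaded: V_out = V_mid × R4/(R3+R4) = 18.81 × 178/5098 = 0.657 V.

V_out ≈ 0.657 V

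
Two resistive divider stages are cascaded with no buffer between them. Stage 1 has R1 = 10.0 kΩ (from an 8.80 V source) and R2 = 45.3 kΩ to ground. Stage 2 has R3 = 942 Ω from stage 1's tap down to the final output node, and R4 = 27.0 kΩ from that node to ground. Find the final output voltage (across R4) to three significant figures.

Stage 2 presents R3+R4 = 27940 Ω as a load on stage 1's tap.
Stage 1's lower leg becomes R2‖(R3+R4) = 17280 Ω, so V_mid = 8.80 × 17280/27280 = 5.574 V.
Stage 2 is itself unloaded: V_out = V_mid × R4/(R3+R4) = 5.574 × 27000/27940 = 5.39 V.

V_out ≈ 5.39 V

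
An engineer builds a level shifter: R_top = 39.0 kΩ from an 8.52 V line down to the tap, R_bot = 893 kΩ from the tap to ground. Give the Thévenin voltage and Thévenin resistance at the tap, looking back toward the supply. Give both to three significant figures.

V_th = 8.16 V, R_th = 37.4 kΩ

V_th is the open-circuit tap voltage: 8.52 × 893/(39.0 + 893) = 8.16 V.
With the supply zeroed, R_top and R_bot appear in parallel from the tap: R_th = R_top‖R_bot = (39.0 × 893)/932.0 = 37.4 kΩ.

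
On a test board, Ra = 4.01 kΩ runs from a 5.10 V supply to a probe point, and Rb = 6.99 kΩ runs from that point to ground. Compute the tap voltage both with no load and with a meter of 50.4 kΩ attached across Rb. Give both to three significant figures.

Unloaded: 3.24 V; loaded: 3.08 V

Open-circuit: V = 5.10 × 6.99/(4.01 + 6.99) = 3.24 V.
With the load, Rb becomes Rb‖R_L = 6.139 kΩ, so V = 5.10 × 6.139/10.15 = 3.08 V.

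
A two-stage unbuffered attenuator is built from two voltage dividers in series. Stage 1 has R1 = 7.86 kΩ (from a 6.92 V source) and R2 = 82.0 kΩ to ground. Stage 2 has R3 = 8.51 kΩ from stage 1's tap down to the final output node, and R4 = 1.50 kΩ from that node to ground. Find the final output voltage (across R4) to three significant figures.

Stage 2 presents R3+R4 = 10.01 kΩ as a load on stage 1's tap.
Stage 1's lower leg becomes R2‖(R3+R4) = 8.921 kΩ, so V_mid = 6.92 × 8.921/16.78 = 3.679 V.
Stage 2 is itself unloaded: V_out = V_mid × R4/(R3+R4) = 3.679 × 1.50/10.01 = 0.551 V.

V_out ≈ 0.551 V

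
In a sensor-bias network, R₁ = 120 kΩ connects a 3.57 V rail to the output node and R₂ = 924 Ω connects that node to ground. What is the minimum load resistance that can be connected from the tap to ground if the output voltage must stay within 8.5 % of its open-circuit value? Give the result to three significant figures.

Output resistance R_th = R₁‖R₂ = (120000 × 924)/120900 = 916.9 Ω.
The fractional drop is R_th/(R_th + R_L); requiring this ≤ 0.0850 gives R_L ≥ R_th(1/0.0850 − 1) = 916.9 × 10.76 = 9.87 kΩ.

R_L(min) ≈ 9.87 kΩ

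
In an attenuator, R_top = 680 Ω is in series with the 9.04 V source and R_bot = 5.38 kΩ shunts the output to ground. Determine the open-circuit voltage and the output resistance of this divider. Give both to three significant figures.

V_th = 8.03 V, R_th = 604 Ω

V_th is the open-circuit tap voltage: 9.04 × 5380/(680 + 5380) = 8.03 V.
With the supply zeroed, R_top and R_bot appear in parallel from the tap: R_th = R_top‖R_bot = (680 × 5380)/6060 = 604 Ω.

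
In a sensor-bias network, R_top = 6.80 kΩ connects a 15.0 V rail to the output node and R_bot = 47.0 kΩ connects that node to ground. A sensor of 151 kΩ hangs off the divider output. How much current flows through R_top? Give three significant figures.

R_bot‖R_L = 35.84 kΩ, so the source sees R_top + R_bot‖R_L = 42.64 kΩ.
I = 15.0 V / 42.64 kΩ = 0.352 mA.

I ≈ 0.352 mA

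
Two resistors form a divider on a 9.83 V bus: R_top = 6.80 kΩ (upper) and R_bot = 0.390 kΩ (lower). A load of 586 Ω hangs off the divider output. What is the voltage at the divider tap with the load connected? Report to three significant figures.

V_out ≈ 0.327 V

The load sits in parallel with R_bot: R_bot‖R_L = (390 × 586) / (390 + 586) = 234.2 Ω.
V_out = 9.83 × 234.2 / (6800 + 234.2) = 9.83 × 234.2/7034 = 0.327 V.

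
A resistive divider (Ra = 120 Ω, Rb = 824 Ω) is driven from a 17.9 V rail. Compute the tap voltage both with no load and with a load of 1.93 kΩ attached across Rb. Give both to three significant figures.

Unloaded: 15.6 V; loaded: 14.8 V

Open-circuit: V = 17.9 × 824/(120 + 824) = 15.6 V.
With the load, Rb becomes Rb‖R_L = 577.5 Ω, so V = 17.9 × 577.5/697.5 = 14.8 V.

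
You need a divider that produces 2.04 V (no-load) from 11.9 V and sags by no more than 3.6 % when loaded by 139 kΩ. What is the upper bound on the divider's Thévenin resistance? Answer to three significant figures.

R_th ≤ 5.19 kΩ

Loading drop = R_th/(R_th + R_L) ≤ 0.0360, so R_th ≤ R_L · ε/(1−ε) = 139 kΩ × 0.0360/0.9640 = 5.19 kΩ.
(Any R1, R2 with R2/(R1+R2) = 0.171 and R1‖R2 ≤ 5.19 kΩ will meet the spec.)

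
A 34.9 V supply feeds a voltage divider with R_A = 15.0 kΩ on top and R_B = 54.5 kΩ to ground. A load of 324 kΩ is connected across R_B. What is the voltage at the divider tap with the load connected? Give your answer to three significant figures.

The load sits in parallel with R_B: R_B‖R_L = (54.5 × 324) / (54.5 + 324) = 46.65 kΩ.
V_out = 34.9 × 46.65 / (15.0 + 46.65) = 34.9 × 46.65/61.65 = 26.4 V.

V_out ≈ 26.4 V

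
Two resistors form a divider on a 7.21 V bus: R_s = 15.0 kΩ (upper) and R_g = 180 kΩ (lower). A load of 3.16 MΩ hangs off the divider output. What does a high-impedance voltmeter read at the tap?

V_out ≈ 6.63 V

The load sits in parallel with R_g: R_g‖R_L = (180 × 3160) / (180 + 3160) = 170.3 kΩ.
V_out = 7.21 × 170.3 / (15.0 + 170.3) = 7.21 × 170.3/185.3 = 6.63 V.
(Unloaded it would have been 6.66 V.)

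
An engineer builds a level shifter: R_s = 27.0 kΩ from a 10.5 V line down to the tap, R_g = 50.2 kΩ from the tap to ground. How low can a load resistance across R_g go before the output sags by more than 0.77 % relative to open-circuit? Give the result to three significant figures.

Output resistance R_th = R_s‖R_g = (27.0 × 50.2)/77.20 = 17.56 kΩ.
The fractional drop is R_th/(R_th + R_L); requiring this ≤ 0.00770 gives R_L ≥ R_th(1/0.00770 − 1) = 17.56 × 128.9 = 2.26 MΩ.

R_L(min) ≈ 2.26 MΩ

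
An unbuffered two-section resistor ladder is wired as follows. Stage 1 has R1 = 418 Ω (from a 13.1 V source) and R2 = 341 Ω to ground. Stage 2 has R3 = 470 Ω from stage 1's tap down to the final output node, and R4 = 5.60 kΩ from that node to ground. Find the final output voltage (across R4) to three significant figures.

Stage 2 presents R3+R4 = 6070 Ω as a load on stage 1's tap.
Stage 1's lower leg becomes R2‖(R3+R4) = 322.9 Ω, so V_mid = 13.1 × 322.9/740.9 = 5.709 V.
Stage 2 is itself unloaded: V_out = V_mid × R4/(R3+R4) = 5.709 × 5600/6070 = 5.27 V.

V_out ≈ 5.27 V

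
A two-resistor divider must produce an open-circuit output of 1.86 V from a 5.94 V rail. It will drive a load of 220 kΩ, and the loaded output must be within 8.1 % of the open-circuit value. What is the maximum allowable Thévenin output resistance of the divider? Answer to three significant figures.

R_th ≤ 19.4 kΩ

Loading drop = R_th/(R_th + R_L) ≤ 0.0810, so R_th ≤ R_L · ε/(1−ε) = 220 kΩ × 0.0810/0.9190 = 19.4 kΩ.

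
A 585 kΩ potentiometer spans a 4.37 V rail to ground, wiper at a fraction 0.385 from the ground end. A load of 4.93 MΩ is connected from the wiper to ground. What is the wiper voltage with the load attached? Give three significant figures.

V ≈ 1.64 V

The wiper splits the pot into (1−α)R = 359.8 kΩ above and αR = 225.2 kΩ below.
Lower section ‖ load = 215.4 kΩ.
V_wiper = 4.37 × 215.4/(359.8 + 215.4) = 1.64 V.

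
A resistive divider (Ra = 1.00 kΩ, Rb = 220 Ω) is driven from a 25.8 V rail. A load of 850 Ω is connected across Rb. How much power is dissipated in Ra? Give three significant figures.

Total resistance from the source is Ra + (Rb‖R_L) = 1175 Ω, so I = 25.8/1175 Ω = 21.96 mA.
P = I²·Ra = (21.96 mA)² × 1.00 kΩ = 482 mW.

P ≈ 482 mW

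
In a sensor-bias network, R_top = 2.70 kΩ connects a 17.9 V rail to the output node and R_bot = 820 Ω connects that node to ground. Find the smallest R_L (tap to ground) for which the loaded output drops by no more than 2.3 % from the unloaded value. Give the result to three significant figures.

R_L(min) ≈ 26.7 kΩ

Output resistance R_th = R_top‖R_bot = (2700 × 820)/3520 = 629.0 Ω.
The fractional drop is R_th/(R_th + R_L); requiring this ≤ 0.0230 gives R_L ≥ R_th(1/0.0230 − 1) = 629.0 × 42.48 = 26.7 kΩ.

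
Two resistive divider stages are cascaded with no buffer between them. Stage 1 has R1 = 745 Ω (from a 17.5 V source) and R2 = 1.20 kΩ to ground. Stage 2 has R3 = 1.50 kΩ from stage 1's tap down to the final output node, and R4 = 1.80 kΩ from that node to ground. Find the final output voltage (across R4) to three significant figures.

V_out ≈ 5.17 V

Stage 2 presents R3+R4 = 3300 Ω as a load on stage 1's tap.
Stage 1's lower leg becomes R2‖(R3+R4) = 880.0 Ω, so V_mid = 17.5 × 880.0/1625 = 9.477 V.
Stage 2 is itself unloaded: V_out = V_mid × R4/(R3+R4) = 9.477 × 1800/3300 = 5.17 V.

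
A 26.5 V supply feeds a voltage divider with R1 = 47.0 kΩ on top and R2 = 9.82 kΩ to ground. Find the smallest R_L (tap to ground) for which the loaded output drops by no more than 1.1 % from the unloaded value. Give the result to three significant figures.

R_L(min) ≈ 730 kΩ

Output resistance R_th = R1‖R2 = (47.0 × 9.82)/56.82 = 8.123 kΩ.
The fractional drop is R_th/(R_th + R_L); requiring this ≤ 0.0110 gives R_L ≥ R_th(1/0.0110 − 1) = 8.123 × 89.91 = 730 kΩ.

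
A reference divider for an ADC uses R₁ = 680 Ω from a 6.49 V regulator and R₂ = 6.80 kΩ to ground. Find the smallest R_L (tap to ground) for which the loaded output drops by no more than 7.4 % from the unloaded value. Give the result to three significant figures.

R_L(min) ≈ 7.74 kΩ

Output resistance R_th = R₁‖R₂ = (680 × 6800)/7480 = 618.2 Ω.
The fractional drop is R_th/(R_th + R_L); requiring this ≤ 0.0740 gives R_L ≥ R_th(1/0.0740 − 1) = 618.2 × 12.51 = 7.74 kΩ.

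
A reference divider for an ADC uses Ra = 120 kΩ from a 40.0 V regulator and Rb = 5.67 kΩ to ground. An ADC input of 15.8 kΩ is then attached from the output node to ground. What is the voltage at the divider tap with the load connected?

V_out ≈ 1.34 V

The load sits in parallel with Rb: Rb‖R_L = (5.67 × 15.8) / (5.67 + 15.8) = 4.173 kΩ.
V_out = 40.0 × 4.173 / (120 + 4.173) = 40.0 × 4.173/124.2 = 1.34 V.
(Unloaded it would have been 1.80 V.)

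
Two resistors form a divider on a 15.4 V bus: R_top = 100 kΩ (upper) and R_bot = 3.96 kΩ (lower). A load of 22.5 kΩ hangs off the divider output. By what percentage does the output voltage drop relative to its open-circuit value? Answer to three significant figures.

14.5 %

Unloaded V = 15.4 × 3.96/104.0 = 0.58661 V.
Loaded: R_bot‖R_L = 3.367 kΩ, giving V = 15.4 × 3.367/103.4 = 0.50168 V.
Drop = (0.58661 − 0.50168) / 0.58661 = 14.5 %.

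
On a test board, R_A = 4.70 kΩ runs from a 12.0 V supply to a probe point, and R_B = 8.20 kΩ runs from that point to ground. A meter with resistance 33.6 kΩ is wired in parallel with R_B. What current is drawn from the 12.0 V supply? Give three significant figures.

R_B‖R_L = 6.591 kΩ, so the source sees R_A + R_B‖R_L = 11.29 kΩ.
I = 12.0 V / 11.29 kΩ = 1.06 mA.

I ≈ 1.06 mA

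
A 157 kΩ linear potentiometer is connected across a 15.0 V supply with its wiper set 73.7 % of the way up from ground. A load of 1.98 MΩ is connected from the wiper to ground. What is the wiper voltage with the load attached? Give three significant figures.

The wiper splits the pot into (1−α)R = 41.29 kΩ above and αR = 115.7 kΩ below.
Lower section ‖ load = 109.3 kΩ.
V_wiper = 15.0 × 109.3/(41.29 + 109.3) = 10.9 V.

V ≈ 10.9 V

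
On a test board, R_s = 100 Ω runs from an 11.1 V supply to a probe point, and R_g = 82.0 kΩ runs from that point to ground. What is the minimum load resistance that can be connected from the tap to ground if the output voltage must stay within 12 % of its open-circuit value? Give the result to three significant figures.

R_L(min) ≈ 732 Ω

Output resistance R_th = R_s‖R_g = (100 × 82000)/82100 = 99.88 Ω.
The fractional drop is R_th/(R_th + R_L); requiring this ≤ 0.120 gives R_L ≥ R_th(1/0.120 − 1) = 99.88 × 7.333 = 732 Ω.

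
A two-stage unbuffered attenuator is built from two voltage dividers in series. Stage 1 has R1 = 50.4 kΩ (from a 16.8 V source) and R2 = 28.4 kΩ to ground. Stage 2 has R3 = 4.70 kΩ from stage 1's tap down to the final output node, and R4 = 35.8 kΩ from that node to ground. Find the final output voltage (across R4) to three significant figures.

V_out ≈ 3.69 V

Stage 2 presents R3+R4 = 40.50 kΩ as a load on stage 1's tap.
Stage 1's lower leg becomes R2‖(R3+R4) = 16.69 kΩ, so V_mid = 16.8 × 16.69/67.09 = 4.180 V.
Stage 2 is itself unloaded: V_out = V_mid × R4/(R3+R4) = 4.180 × 35.8/40.50 = 3.69 V.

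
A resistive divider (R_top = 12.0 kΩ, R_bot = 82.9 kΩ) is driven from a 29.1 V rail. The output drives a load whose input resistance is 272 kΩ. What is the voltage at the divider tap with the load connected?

V_out ≈ 24.5 V

The load sits in parallel with R_bot: R_bot‖R_L = (82.9 × 272) / (82.9 + 272) = 63.54 kΩ.
V_out = 29.1 × 63.54 / (12.0 + 63.54) = 29.1 × 63.54/75.54 = 24.5 V.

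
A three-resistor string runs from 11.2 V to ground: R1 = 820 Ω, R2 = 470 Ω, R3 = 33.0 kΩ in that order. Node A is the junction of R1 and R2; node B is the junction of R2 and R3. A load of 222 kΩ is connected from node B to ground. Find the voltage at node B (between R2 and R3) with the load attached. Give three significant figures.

At node B, R3 is in parallel with the load: R3‖R_L = 28730 Ω.
Below node A the resistance is R2 + (R3‖R_L) = 29200 Ω, so V_A = 11.2 × 29200/30020 = 10.89 V.
Then V_B = V_A × (R3‖R_L)/(R2 + R3‖R_L) = 10.89 × 28730/29200 = 10.7 V.

V ≈ 10.7 V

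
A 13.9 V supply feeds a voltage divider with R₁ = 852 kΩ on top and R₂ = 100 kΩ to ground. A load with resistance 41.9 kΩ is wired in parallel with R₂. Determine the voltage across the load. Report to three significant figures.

V_out ≈ 0.466 V

The load sits in parallel with R₂: R₂‖R_L = (100 × 41.9) / (100 + 41.9) = 29.53 kΩ.
V_out = 13.9 × 29.53 / (852 + 29.53) = 13.9 × 29.53/881.5 = 0.466 V.
(Unloaded it would have been 1.46 V.)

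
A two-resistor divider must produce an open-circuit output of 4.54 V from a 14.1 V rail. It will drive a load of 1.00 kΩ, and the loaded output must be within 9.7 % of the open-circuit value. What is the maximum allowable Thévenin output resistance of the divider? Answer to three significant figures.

Loading drop = R_th/(R_th + R_L) ≤ 0.0970, so R_th ≤ R_L · ε/(1−ε) = 1.00 kΩ × 0.0970/0.9030 = 107 Ω.

R_th ≤ 107 Ω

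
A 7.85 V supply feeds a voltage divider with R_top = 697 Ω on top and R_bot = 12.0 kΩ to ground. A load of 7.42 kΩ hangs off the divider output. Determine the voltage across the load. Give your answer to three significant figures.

The load sits in parallel with R_bot: R_bot‖R_L = (12000 × 7420) / (12000 + 7420) = 4585 Ω.
V_out = 7.85 × 4585 / (697 + 4585) = 7.85 × 4585/5282 = 6.81 V.
(Unloaded it would have been 7.42 V.)

V_out ≈ 6.81 V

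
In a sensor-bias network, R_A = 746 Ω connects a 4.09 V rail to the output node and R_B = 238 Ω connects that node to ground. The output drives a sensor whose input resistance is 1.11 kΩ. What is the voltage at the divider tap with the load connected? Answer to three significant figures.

The load sits in parallel with R_B: R_B‖R_L = (238 × 1110) / (238 + 1110) = 196.0 Ω.
V_out = 4.09 × 196.0 / (746 + 196.0) = 4.09 × 196.0/942.0 = 0.851 V.
(Unloaded it would have been 0.989 V.)

V_out ≈ 0.851 V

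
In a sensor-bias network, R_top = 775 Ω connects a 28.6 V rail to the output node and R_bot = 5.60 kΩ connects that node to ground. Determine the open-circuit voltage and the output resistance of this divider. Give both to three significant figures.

V_th is the open-circuit tap voltage: 28.6 × 5600/(775 + 5600) = 25.1 V.
With the supply zeroed, R_top and R_bot appear in parallel from the tap: R_th = R_top‖R_bot = (775 × 5600)/6375 = 681 Ω.

V_th = 25.1 V, R_th = 681 Ω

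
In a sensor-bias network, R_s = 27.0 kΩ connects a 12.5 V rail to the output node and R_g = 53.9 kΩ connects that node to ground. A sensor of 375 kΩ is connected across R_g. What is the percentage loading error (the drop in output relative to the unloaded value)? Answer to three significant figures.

The divider's output (Thévenin) resistance is R_s‖R_g = 17.99 kΩ.
Fractional drop under load = R_th/(R_th + R_L) = 17.99 / (17.99 + 375) = 0.04577.
So the output falls by 4.58 %.

4.58 %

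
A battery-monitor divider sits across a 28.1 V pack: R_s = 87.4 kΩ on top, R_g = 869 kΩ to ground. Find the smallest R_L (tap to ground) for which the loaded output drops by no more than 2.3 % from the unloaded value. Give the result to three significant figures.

Output resistance R_th = R_s‖R_g = (87.4 × 869)/956.4 = 79.41 kΩ.
The fractional drop is R_th/(R_th + R_L); requiring this ≤ 0.0230 gives R_L ≥ R_th(1/0.0230 − 1) = 79.41 × 42.48 = 3.37 MΩ.

R_L(min) ≈ 3.37 MΩ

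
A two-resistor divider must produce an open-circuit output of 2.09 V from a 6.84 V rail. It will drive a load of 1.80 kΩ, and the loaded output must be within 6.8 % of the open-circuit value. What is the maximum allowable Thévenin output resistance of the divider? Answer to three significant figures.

R_th ≤ 131 Ω

Loading drop = R_th/(R_th + R_L) ≤ 0.0680, so R_th ≤ R_L · ε/(1−ε) = 1.80 kΩ × 0.0680/0.9320 = 131 Ω.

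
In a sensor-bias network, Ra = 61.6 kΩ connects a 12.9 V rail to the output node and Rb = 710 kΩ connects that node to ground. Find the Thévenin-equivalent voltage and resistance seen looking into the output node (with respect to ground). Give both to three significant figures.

V_th = 11.9 V, R_th = 56.7 kΩ

V_th is the open-circuit tap voltage: 12.9 × 710/(61.6 + 710) = 11.9 V.
With the supply zeroed, Ra and Rb appear in parallel from the tap: R_th = Ra‖Rb = (61.6 × 710)/771.6 = 56.7 kΩ.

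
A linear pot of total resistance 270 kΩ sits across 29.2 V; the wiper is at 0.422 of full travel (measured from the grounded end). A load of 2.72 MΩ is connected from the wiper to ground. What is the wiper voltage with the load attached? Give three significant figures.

The wiper splits the pot into (1−α)R = 156.1 kΩ above and αR = 113.9 kΩ below.
Lower section ‖ load = 109.4 kΩ.
V_wiper = 29.2 × 109.4/(156.1 + 109.4) = 12.0 V.

V ≈ 12.0 V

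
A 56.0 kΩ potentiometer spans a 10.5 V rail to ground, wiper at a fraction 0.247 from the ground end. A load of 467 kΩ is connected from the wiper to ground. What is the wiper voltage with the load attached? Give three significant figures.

The wiper splits the pot into (1−α)R = 42.17 kΩ above and αR = 13.83 kΩ below.
Lower section ‖ load = 13.43 kΩ.
V_wiper = 10.5 × 13.43/(42.17 + 13.43) = 2.54 V.

V ≈ 2.54 V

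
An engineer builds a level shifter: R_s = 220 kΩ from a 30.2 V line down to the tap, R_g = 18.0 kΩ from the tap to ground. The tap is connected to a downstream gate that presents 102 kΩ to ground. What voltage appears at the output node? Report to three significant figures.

The load sits in parallel with R_g: R_g‖R_L = (18.0 × 102) / (18.0 + 102) = 15.30 kΩ.
V_out = 30.2 × 15.30 / (220 + 15.30) = 30.2 × 15.30/235.3 = 1.96 V.

V_out ≈ 1.96 V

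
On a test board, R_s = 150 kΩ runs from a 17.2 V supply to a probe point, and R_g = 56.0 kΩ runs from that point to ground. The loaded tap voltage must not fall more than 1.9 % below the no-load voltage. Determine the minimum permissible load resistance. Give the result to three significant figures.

R_L(min) ≈ 2.11 MΩ

Output resistance R_th = R_s‖R_g = (150 × 56.0)/206.0 = 40.78 kΩ.
The fractional drop is R_th/(R_th + R_L); requiring this ≤ 0.0190 gives R_L ≥ R_th(1/0.0190 − 1) = 40.78 × 51.63 = 2.11 MΩ.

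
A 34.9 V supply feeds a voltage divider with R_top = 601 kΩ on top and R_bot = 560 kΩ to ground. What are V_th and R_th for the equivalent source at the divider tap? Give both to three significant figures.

V_th is the open-circuit tap voltage: 34.9 × 560/(601 + 560) = 16.8 V.
With the supply zeroed, R_top and R_bot appear in parallel from the tap: R_th = R_top‖R_bot = (601 × 560)/1161 = 290 kΩ.

V_th = 16.8 V, R_th = 290 kΩ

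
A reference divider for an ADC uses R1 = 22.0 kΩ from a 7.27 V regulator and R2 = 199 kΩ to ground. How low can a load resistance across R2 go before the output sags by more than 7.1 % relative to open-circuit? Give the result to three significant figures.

R_L(min) ≈ 259 kΩ

Output resistance R_th = R1‖R2 = (22.0 × 199)/221.0 = 19.81 kΩ.
The fractional drop is R_th/(R_th + R_L); requiring this ≤ 0.0710 gives R_L ≥ R_th(1/0.0710 − 1) = 19.81 × 13.08 = 259 kΩ.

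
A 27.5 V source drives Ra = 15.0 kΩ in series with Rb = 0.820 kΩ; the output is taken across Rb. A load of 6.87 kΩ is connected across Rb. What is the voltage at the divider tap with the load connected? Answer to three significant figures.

V_out ≈ 1.28 V

The load sits in parallel with Rb: Rb‖R_L = (820 × 6870) / (820 + 6870) = 732.6 Ω.
V_out = 27.5 × 732.6 / (15000 + 732.6) = 27.5 × 732.6/15730 = 1.28 V.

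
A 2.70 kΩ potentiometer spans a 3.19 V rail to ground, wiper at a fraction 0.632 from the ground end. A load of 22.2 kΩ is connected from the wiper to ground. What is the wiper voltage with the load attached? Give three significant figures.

The wiper splits the pot into (1−α)R = 993.6 Ω above and αR = 1706 Ω below.
Lower section ‖ load = 1585 Ω.
V_wiper = 3.19 × 1585/(993.6 + 1585) = 1.96 V.

V ≈ 1.96 V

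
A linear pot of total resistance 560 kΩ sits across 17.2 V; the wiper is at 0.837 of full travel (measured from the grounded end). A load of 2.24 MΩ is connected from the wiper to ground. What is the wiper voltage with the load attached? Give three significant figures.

The wiper splits the pot into (1−α)R = 91.28 kΩ above and αR = 468.7 kΩ below.
Lower section ‖ load = 387.6 kΩ.
V_wiper = 17.2 × 387.6/(91.28 + 387.6) = 13.9 V.

V ≈ 13.9 V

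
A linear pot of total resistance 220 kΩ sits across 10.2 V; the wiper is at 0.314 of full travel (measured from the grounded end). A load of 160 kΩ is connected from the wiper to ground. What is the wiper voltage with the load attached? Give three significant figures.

V ≈ 2.47 V

The wiper splits the pot into (1−α)R = 150.9 kΩ above and αR = 69.08 kΩ below.
Lower section ‖ load = 48.25 kΩ.
V_wiper = 10.2 × 48.25/(150.9 + 48.25) = 2.47 V.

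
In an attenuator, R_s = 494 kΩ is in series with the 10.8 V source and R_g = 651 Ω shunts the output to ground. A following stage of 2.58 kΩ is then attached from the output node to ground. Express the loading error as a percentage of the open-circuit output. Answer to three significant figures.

The divider's output (Thévenin) resistance is R_s‖R_g = 650.1 Ω.
Fractional drop under load = R_th/(R_th + R_L) = 650.1 / (650.1 + 2580) = 0.2013.
So the output falls by 20.1 %.

20.1 %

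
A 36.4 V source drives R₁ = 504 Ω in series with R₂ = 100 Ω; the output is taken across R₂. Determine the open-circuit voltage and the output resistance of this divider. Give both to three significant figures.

V_th is the open-circuit tap voltage: 36.4 × 100/(504 + 100) = 6.03 V.
With the supply zeroed, R₁ and R₂ appear in parallel from the tap: R_th = R₁‖R₂ = (504 × 100)/604.0 = 83.4 Ω.

V_th = 6.03 V, R_th = 83.4 Ω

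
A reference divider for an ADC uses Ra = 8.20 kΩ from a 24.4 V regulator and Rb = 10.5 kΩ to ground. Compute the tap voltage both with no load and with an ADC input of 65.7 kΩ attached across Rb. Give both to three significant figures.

Open-circuit: V = 24.4 × 10.5/(8.20 + 10.5) = 13.7 V.
With the load, Rb becomes Rb‖R_L = 9.053 kΩ, so V = 24.4 × 9.053/17.25 = 12.8 V.

Unloaded: 13.7 V; loaded: 12.8 V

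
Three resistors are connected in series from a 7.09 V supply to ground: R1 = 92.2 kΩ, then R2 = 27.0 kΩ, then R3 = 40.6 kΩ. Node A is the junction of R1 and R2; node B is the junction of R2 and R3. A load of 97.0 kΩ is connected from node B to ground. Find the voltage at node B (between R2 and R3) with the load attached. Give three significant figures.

V ≈ 1.37 V

At node B, R3 is in parallel with the load: R3‖R_L = 28.62 kΩ.
Below node A the resistance is R2 + (R3‖R_L) = 55.62 kΩ, so V_A = 7.09 × 55.62/147.8 = 2.668 V.
Then V_B = V_A × (R3‖R_L)/(R2 + R3‖R_L) = 2.668 × 28.62/55.62 = 1.37 V.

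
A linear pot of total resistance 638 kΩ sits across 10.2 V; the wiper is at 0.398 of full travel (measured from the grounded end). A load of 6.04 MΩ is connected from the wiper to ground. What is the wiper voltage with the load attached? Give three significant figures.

The wiper splits the pot into (1−α)R = 384.1 kΩ above and αR = 253.9 kΩ below.
Lower section ‖ load = 243.7 kΩ.
V_wiper = 10.2 × 243.7/(384.1 + 243.7) = 3.96 V.

V ≈ 3.96 V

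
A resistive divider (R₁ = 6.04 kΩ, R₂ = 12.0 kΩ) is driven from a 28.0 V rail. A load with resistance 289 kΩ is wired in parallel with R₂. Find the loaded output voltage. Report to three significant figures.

V_out ≈ 18.4 V

The load sits in parallel with R₂: R₂‖R_L = (12.0 × 289) / (12.0 + 289) = 11.52 kΩ.
V_out = 28.0 × 11.52 / (6.04 + 11.52) = 28.0 × 11.52/17.56 = 18.4 V.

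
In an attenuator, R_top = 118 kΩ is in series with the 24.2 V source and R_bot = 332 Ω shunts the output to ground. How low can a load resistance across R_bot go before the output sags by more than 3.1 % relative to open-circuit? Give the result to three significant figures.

Output resistance R_th = R_top‖R_bot = (118000 × 332)/118300 = 331.1 Ω.
The fractional drop is R_th/(R_th + R_L); requiring this ≤ 0.0310 gives R_L ≥ R_th(1/0.0310 − 1) = 331.1 × 31.26 = 10.3 kΩ.

R_L(min) ≈ 10.3 kΩ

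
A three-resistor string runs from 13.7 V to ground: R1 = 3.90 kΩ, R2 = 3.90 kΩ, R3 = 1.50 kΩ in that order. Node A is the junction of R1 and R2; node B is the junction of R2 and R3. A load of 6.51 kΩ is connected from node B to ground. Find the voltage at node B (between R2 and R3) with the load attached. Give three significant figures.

V ≈ 1.85 V

At node B, R3 is in parallel with the load: R3‖R_L = 1.219 kΩ.
Below node A the resistance is R2 + (R3‖R_L) = 5.119 kΩ, so V_A = 13.7 × 5.119/9.019 = 7.776 V.
Then V_B = V_A × (R3‖R_L)/(R2 + R3‖R_L) = 7.776 × 1.219/5.119 = 1.85 V.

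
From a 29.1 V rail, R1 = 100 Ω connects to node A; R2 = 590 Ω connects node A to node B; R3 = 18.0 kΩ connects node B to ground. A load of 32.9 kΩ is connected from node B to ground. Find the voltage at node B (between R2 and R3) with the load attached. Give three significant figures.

At node B, R3 is in parallel with the load: R3‖R_L = 11630 Ω.
Below node A the resistance is R2 + (R3‖R_L) = 12220 Ω, so V_A = 29.1 × 12220/12320 = 28.86 V.
Then V_B = V_A × (R3‖R_L)/(R2 + R3‖R_L) = 28.86 × 11630/12220 = 27.5 V.

V ≈ 27.5 V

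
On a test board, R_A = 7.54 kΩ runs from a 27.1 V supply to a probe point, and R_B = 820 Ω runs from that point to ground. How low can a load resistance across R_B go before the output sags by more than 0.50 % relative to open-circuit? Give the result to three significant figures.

Output resistance R_th = R_A‖R_B = (7540 × 820)/8360 = 739.6 Ω.
The fractional drop is R_th/(R_th + R_L); requiring this ≤ 0.00500 gives R_L ≥ R_th(1/0.00500 − 1) = 739.6 × 199.0 = 147 kΩ.

R_L(min) ≈ 147 kΩ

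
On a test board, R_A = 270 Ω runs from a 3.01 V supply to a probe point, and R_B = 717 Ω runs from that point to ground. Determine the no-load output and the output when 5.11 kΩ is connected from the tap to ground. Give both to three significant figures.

Open-circuit: V = 3.01 × 717/(270 + 717) = 2.19 V.
With the load, R_B becomes R_B‖R_L = 628.8 Ω, so V = 3.01 × 628.8/898.8 = 2.11 V.

Unloaded: 2.19 V; loaded: 2.11 V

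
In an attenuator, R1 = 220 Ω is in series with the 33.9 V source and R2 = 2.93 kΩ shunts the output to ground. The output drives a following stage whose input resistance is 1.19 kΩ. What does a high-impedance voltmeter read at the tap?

V_out ≈ 26.9 V

The load sits in parallel with R2: R2‖R_L = (2930 × 1190) / (2930 + 1190) = 846.3 Ω.
V_out = 33.9 × 846.3 / (220 + 846.3) = 33.9 × 846.3/1066 = 26.9 V.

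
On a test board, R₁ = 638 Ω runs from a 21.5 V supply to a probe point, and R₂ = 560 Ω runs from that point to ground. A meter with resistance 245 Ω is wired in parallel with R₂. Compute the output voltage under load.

The load sits in parallel with R₂: R₂‖R_L = (560 × 245) / (560 + 245) = 170.4 Ω.
V_out = 21.5 × 170.4 / (638 + 170.4) = 21.5 × 170.4/808.4 = 4.53 V.
(Unloaded it would have been 10.1 V.)

V_out ≈ 4.53 V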